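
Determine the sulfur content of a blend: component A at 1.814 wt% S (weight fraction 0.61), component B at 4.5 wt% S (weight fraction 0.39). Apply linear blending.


Linear sulfur blending: S_blend = x1*S1 + x2*S2
Contribution 1: 0.61 * 1.814 = 1.10654 wt%
Contribution 2: 0.39 * 4.5 = 1.755 wt%
S_blend = 1.10654 + 1.755 = 2.86154

2.86154 wt%


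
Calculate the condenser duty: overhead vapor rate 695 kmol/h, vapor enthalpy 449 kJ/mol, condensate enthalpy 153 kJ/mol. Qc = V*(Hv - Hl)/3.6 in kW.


Qc = 695 * (449 - 153) / 3.6 = 695 * 296 / 3.6 = 57140

57140 kW


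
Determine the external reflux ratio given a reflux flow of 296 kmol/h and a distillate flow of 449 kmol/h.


Reflux ratio definition: R = L / D (liquid returned / distillate withdrawn)
L = 296 kmol/h, D = 449 kmol/h
R = 296 / 449 = 0.6592

0.6592


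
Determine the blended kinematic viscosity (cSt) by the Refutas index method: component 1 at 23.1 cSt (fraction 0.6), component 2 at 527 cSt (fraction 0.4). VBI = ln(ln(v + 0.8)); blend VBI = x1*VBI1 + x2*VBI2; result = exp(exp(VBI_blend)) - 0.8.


Refutas method: VBN_i = 14.534*ln(ln(visc_i + 0.8)) + 10.975, blended linearly by mass fraction; since VBN is linear in VBI_i = ln(ln(visc_i + 0.8)) and the fractions sum to 1, blend VBI directly: visc = exp(exp(VBI_blend)) - 0.8
VBI_1 = ln(ln(23.1 + 0.8)) = 1.15495
VBI_2 = ln(ln(527 + 0.8)) = 1.83557
VBI_blend = 0.6 * 1.15495 + 0.4 * 1.83557 = 1.4272
visc_blend = exp(exp(1.4272)) - 0.8 = 63.72

63.72 cSt


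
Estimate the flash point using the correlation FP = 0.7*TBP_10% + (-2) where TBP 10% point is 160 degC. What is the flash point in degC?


FP = 0.7 * 160 + (-2) = 110

110 degC


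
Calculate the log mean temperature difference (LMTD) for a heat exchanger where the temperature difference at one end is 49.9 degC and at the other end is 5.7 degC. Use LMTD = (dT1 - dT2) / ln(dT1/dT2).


LMTD = (dT1 - dT2) / ln(dT1/dT2)
= (49.9 - 5.7) / ln(49.9 / 5.7) = 44.2 / 2.16955 = 20.37

20.37 degC


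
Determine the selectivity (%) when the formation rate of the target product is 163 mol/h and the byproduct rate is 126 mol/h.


Selectivity = desired / (desired + undesired) * 100
Total products = 163 + 126 = 289 mol/h
S = 163 / 289 * 100
= 0.5640 * 100
= 56.40 %

56.40 %


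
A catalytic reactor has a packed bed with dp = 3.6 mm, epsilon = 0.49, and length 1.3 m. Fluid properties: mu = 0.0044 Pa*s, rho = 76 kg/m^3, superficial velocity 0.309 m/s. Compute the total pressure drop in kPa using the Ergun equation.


dp = 3.6 mm = 0.0036 m
Viscous term = 150*0.0044*0.309*(1-0.49)^2 / (0.0036^2*0.49^3) = 34789.6
Inertial term = 1.75*76*0.309^2*(1-0.49) / (0.0036*0.49^3) = 15291.4
dP/L = 34789.6 + 15291.4 = 50081 Pa/m
dP = 50081 * 1.3 / 1000 = 65.11 kPa

65.11 kPa


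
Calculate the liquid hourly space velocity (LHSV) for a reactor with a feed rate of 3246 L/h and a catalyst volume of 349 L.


LHSV = volumetric feed rate / catalyst volume
= 3246 L/h / 349 L
= 9.301 h^-1

9.301 h^-1


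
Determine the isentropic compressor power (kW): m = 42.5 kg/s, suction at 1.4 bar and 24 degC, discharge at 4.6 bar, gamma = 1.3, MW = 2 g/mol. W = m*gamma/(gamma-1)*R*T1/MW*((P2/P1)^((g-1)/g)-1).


Isentropic work: W = m*(gamma/(gamma-1))*(R*T1/MW)*((P2/P1)^((gamma-1)/gamma) - 1)
T1 = 24 + 273.15 = 297.15 K
Pressure ratio = 4.6 / 1.4 = 3.28571
Exponent = (1.3 - 1)/1.3 = 0.230769
(P2/P1)^exp - 1 = 3.28571^0.230769 - 1 = 0.315897
W = 42.5 * 1.3 / 0.3 * 8.314 * 297.15 / 2 * 0.315897 = 71860

71860 kW


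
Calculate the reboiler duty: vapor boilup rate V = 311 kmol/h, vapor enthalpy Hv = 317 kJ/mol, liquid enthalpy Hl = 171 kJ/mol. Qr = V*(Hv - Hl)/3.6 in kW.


Qr = 311 * (317 - 171) / 3.6 = 311 * 146 / 3.6 = 12610

12610 kW


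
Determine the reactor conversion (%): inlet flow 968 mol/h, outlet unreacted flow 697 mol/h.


X = (F_in - F_out) / F_in * 100
Moles reacted = 968 - 697 = 271
X = 271 / 968 * 100
= 0.2800 * 100
= 28.00 %

28.00 %


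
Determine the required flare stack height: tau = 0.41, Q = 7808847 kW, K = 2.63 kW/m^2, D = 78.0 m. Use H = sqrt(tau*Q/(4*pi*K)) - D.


tau*Q/(4*pi*K) = 0.41 * 7808847 / (4 * pi * 2.63) = 96873.5
sqrt(96873.5) = 311.245
H = 311.245 - 78.0 = 233.2

233.2 m


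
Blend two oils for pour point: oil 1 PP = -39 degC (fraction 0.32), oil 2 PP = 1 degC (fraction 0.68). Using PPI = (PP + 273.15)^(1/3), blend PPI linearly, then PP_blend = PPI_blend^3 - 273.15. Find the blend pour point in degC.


PPI_1 = (-39 + 273.15)^(1/3) = 6.163557
PPI_2 = (1 + 273.15)^(1/3) = 6.49625
PPI_blend = 0.32 * 6.163557 + 0.68 * 6.49625 = 6.389788
PP_blend = 6.389788^3 - 273.15 = 260.8912 - 273.15 = -12.26

-12.26 degC


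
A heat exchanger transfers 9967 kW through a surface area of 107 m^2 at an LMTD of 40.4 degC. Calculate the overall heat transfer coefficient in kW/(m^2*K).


From Q = U*A*LMTD, U = Q / (A * LMTD)
U = 9967 / (107 * 40.4) = 9967 / 4322.8 = 2.306

2.306 kW/(m^2*K)


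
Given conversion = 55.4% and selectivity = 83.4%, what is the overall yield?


Overall yield = conversion (%) * selectivity (%) / 100
Conversion = 55.4%, Selectivity = 83.4%
Y = 55.4 * 83.4 / 100
= 46.2036 %

46.2036 %


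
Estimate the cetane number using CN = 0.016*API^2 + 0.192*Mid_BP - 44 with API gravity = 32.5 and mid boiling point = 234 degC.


CN = 0.016 * 32.5^2 + 0.192 * 234 - 44
CN = 16.9 + 44.928 - 44 = 17.828

17.828


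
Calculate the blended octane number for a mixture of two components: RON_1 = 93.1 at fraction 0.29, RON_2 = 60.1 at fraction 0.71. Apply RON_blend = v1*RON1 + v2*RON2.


Linear blending: RON_blend = sum(vi * RONi)
Contribution 1: 0.29 * 93.1 = 26.999
Contribution 2: 0.71 * 60.1 = 42.671
RON_blend = 26.999 + 42.671 = 69.67

69.67


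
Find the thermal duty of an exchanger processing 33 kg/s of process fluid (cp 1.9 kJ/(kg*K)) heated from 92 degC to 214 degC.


Q = m_dot * cp * delta_T
delta_T = 214 - 92 = 122 K
Q = 33 * 1.9 * 122
= 62.7 * 122
= 7649.4 kW

7649.4 kW


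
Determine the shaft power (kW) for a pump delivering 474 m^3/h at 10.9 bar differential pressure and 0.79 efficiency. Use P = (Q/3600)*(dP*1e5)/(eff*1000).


Q = 474 / 3600 = 0.131667 m^3/s
P = 0.131667 * (10.9 * 1e5) / 0.79 / 1000 = 181.7

181.7 kW


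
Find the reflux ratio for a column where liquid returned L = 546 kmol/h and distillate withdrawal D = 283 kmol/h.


Reflux ratio definition: R = L / D (liquid returned / distillate withdrawn)
L = 546 kmol/h, D = 283 kmol/h
R = 546 / 283 = 1.929

1.929


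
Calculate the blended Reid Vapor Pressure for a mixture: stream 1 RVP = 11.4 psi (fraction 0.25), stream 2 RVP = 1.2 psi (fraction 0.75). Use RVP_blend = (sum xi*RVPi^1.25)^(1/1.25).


Chevron index: RVP_blend = (sum xi*RVPi^1.25)^(1/1.25)
RVP^1.25 terms: 0.25 * 11.4^1.25 + 0.75 * 1.2^1.25 = 6.17883
RVP_blend = 6.17883^(1/1.25) = 4.293

4.293 psi


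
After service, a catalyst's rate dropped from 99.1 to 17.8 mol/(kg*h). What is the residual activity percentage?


Activity (%) = (rate_used / rate_fresh) * 100
rate_used = 17.8, rate_fresh = 99.1
= (17.8 / 99.1) * 100
= 0.1796 * 100 = 17.96

17.96 %


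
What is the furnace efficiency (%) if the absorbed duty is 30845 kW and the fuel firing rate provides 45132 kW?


Furnace efficiency = Q_absorbed / Q_fuel * 100
= 30845 / 45132 * 100 = 68.34

68.34 %


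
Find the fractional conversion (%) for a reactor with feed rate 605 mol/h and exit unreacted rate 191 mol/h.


X = (F_in - F_out) / F_in * 100
Moles reacted = 605 - 191 = 414
X = 414 / 605 * 100
= 0.6843 * 100
= 68.43 %

68.43 %


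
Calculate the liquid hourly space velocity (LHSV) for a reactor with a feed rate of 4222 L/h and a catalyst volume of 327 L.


LHSV = volumetric feed rate / catalyst volume
= 4222 L/h / 327 L
= 12.91 h^-1

12.91 h^-1


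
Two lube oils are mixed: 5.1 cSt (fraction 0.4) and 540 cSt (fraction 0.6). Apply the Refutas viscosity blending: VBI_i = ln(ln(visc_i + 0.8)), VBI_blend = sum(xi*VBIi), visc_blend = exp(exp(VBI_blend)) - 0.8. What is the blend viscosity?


Refutas method: VBN_i = 14.534*ln(ln(visc_i + 0.8)) + 10.975, blended linearly by mass fraction; since VBN is linear in VBI_i = ln(ln(visc_i + 0.8)) and the fractions sum to 1, blend VBI directly: visc = exp(exp(VBI_blend)) - 0.8
VBI_1 = ln(ln(5.1 + 0.8)) = 0.573774
VBI_2 = ln(ln(540 + 0.8)) = 1.83945
VBI_blend = 0.4 * 0.573774 + 0.6 * 1.83945 = 1.33318
visc_blend = exp(exp(1.33318)) - 0.8 = 43.59

43.59 cSt


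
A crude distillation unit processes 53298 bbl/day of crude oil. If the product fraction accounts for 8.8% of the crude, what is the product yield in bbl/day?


Crude throughput = 53298 bbl/day
Fraction yield = 8.8%
yield = throughput * fraction / 100
yield = 53298 * 8.8 / 100 = 4690.224

4690.224 bbl/day


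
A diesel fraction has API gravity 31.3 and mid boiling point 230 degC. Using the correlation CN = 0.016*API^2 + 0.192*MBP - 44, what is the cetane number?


CN = 0.016 * 31.3^2 + 0.192 * 230 - 44
CN = 15.67504 + 44.16 - 44 = 15.83504

15.83504


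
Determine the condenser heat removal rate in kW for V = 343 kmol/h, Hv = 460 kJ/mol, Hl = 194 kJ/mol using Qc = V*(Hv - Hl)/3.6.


Qc = 343 * (460 - 194) / 3.6 = 343 * 266 / 3.6 = 25340

25340 kW


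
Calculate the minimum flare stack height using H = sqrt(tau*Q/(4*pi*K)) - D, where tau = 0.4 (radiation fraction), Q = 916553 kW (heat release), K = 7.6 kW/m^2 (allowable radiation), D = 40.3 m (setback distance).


tau*Q/(4*pi*K) = 0.4 * 916553 / (4 * pi * 7.6) = 3838.79
sqrt(3838.79) = 61.958
H = 61.958 - 40.3 = 21.66

21.66 m


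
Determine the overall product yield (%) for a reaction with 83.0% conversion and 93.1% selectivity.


Overall yield = conversion (%) * selectivity (%) / 100
Conversion = 83.0%, Selectivity = 93.1%
Y = 83.0 * 93.1 / 100
= 77.273 %

77.273 %


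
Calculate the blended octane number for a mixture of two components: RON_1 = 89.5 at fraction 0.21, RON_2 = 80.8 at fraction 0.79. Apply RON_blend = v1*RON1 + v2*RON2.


Linear blending: RON_blend = sum(vi * RONi)
Contribution 1: 0.21 * 89.5 = 18.795
Contribution 2: 0.79 * 80.8 = 63.832
RON_blend = 18.795 + 63.832 = 82.627

82.627


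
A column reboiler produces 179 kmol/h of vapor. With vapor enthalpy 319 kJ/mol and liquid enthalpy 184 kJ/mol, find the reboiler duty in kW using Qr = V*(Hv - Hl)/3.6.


Qr = 179 * (319 - 184) / 3.6 = 179 * 135 / 3.6 = 6712

6712 kW


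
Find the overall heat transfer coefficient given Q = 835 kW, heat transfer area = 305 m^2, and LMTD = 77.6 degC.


From Q = U*A*LMTD, U = Q / (A * LMTD)
U = 835 / (305 * 77.6) = 835 / 23668 = 0.03528

0.03528 kW/(m^2*K)


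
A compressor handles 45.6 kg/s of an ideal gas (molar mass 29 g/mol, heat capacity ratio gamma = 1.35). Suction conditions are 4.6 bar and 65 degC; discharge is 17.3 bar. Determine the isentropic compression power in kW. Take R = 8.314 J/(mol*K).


Isentropic work: W = m*(gamma/(gamma-1))*(R*T1/MW)*((P2/P1)^((gamma-1)/gamma) - 1)
T1 = 65 + 273.15 = 338.15 K
Pressure ratio = 17.3 / 4.6 = 3.76087
Exponent = (1.35 - 1)/1.35 = 0.259259
(P2/P1)^exp - 1 = 3.76087^0.259259 - 1 = 0.409771
W = 45.6 * 1.35 / 0.35 * 8.314 * 338.15 / 29 * 0.409771 = 6987

6987 kW


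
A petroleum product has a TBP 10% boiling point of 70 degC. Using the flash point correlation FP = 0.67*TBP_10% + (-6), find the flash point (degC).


FP = 0.67 * 70 + (-6) = 40.9

40.9 degC


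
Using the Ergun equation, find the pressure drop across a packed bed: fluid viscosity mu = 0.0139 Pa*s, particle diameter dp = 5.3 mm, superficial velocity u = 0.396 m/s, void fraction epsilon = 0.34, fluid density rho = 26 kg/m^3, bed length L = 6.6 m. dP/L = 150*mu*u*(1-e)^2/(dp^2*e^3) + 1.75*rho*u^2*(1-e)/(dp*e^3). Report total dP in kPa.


dp = 5.3 mm = 0.0053 m
Viscous term = 150*0.0139*0.396*(1-0.34)^2 / (0.0053^2*0.34^3) = 325762
Inertial term = 1.75*26*0.396^2*(1-0.34) / (0.0053*0.34^3) = 22606.5
dP/L = 325762 + 22606.5 = 348368 Pa/m
dP = 348368 * 6.6 / 1000 = 2299 kPa

2299 kPa


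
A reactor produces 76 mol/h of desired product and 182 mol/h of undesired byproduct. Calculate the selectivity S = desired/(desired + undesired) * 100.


Selectivity = desired / (desired + undesired) * 100
Total products = 76 + 182 = 258 mol/h
S = 76 / 258 * 100
= 0.2946 * 100
= 29.46 %

29.46 %


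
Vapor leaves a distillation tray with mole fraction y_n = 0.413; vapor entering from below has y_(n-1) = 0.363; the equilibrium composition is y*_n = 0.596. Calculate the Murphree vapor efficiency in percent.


Murphree vapor efficiency: EMV = (y_n - y_(n-1)) / (y*_n - y_(n-1)) * 100
EMV = (0.413 - 0.363) / (0.596 - 0.363) * 100 = 0.05 / 0.233 * 100 = 21.46

21.46 %


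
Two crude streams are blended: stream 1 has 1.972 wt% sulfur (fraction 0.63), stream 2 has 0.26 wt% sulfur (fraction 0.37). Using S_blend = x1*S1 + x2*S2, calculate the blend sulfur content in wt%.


Linear sulfur blending: S_blend = x1*S1 + x2*S2
Contribution 1: 0.63 * 1.972 = 1.24236 wt%
Contribution 2: 0.37 * 0.26 = 0.0962 wt%
S_blend = 1.24236 + 0.0962 = 1.33856

1.33856 wt%


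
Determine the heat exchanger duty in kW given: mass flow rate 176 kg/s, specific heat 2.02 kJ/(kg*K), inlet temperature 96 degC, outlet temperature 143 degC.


Q = m_dot * cp * delta_T
delta_T = 143 - 96 = 47 K
Q = 176 * 2.02 * 47
= 355.52 * 47
= 16709.44 kW

16709.44 kW


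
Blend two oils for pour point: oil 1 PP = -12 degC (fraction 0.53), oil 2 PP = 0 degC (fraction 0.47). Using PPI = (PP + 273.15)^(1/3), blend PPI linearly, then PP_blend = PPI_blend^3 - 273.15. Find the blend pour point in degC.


PPI_1 = (-12 + 273.15)^(1/3) = 6.391901
PPI_2 = (0 + 273.15)^(1/3) = 6.488342
PPI_blend = 0.53 * 6.391901 + 0.47 * 6.488342 = 6.437228
PP_blend = 6.437228^3 - 273.15 = 266.7452 - 273.15 = -6.4

-6.4 degC


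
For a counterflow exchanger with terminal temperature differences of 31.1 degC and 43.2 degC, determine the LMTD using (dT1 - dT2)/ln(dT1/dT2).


LMTD = (dT1 - dT2) / ln(dT1/dT2)
= (31.1 - 43.2) / ln(31.1 / 43.2) = -12.1 / -0.328633 = 36.82

36.82 degC


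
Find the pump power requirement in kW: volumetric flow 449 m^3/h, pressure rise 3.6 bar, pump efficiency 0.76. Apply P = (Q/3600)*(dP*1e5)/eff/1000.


Q = 449 / 3600 = 0.124722 m^3/s
P = 0.124722 * (3.6 * 1e5) / 0.76 / 1000 = 59.08

59.08 kW


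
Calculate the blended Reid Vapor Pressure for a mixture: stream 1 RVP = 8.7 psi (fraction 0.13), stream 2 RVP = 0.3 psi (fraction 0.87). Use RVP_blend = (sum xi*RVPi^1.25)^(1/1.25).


Chevron index: RVP_blend = (sum xi*RVPi^1.25)^(1/1.25)
RVP^1.25 terms: 0.13 * 8.7^1.25 + 0.87 * 0.3^1.25 = 2.13558
RVP_blend = 2.13558^(1/1.25) = 1.835

1.835 psi


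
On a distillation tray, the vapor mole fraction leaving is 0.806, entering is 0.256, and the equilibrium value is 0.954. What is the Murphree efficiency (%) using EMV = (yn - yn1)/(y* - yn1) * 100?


Murphree vapor efficiency: EMV = (y_n - y_(n-1)) / (y*_n - y_(n-1)) * 100
EMV = (0.806 - 0.256) / (0.954 - 0.256) * 100 = 0.55 / 0.698 * 100 = 78.80

78.80 %


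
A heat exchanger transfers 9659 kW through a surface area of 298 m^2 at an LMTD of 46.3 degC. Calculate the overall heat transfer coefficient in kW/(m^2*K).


From Q = U*A*LMTD, U = Q / (A * LMTD)
U = 9659 / (298 * 46.3) = 9659 / 13797.4 = 0.7001

0.7001 kW/(m^2*K)


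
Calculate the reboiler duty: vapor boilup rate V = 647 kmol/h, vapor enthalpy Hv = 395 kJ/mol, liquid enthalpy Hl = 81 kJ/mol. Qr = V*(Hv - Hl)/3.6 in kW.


Qr = 647 * (395 - 81) / 3.6 = 647 * 314 / 3.6 = 56430

56430 kW


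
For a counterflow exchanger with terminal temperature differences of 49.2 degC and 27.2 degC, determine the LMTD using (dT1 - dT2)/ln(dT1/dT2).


LMTD = (dT1 - dT2) / ln(dT1/dT2)
= (49.2 - 27.2) / ln(49.2 / 27.2) = 22 / 0.592677 = 37.12

37.12 degC


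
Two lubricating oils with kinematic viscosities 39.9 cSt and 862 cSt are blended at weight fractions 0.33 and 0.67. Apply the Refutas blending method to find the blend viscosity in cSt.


Refutas method: VBN_i = 14.534*ln(ln(visc_i + 0.8)) + 10.975, blended linearly by mass fraction; since VBN is linear in VBI_i = ln(ln(visc_i + 0.8)) and the fractions sum to 1, blend VBI directly: visc = exp(exp(VBI_blend)) - 0.8
VBI_1 = ln(ln(39.9 + 0.8)) = 1.31001
VBI_2 = ln(ln(862 + 0.8)) = 1.91105
VBI_blend = 0.33 * 1.31001 + 0.67 * 1.91105 = 1.71271
visc_blend = exp(exp(1.71271)) - 0.8 = 254.9

254.9 cSt


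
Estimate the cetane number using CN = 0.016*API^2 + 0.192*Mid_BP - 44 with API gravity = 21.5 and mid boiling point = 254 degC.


CN = 0.016 * 21.5^2 + 0.192 * 254 - 44
CN = 7.396 + 48.768 - 44 = 12.164

12.164


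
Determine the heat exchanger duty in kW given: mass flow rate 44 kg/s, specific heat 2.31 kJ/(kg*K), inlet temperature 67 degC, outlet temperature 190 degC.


Q = m_dot * cp * delta_T
delta_T = 190 - 67 = 123 K
Q = 44 * 2.31 * 123
= 101.64 * 123
= 12501.72 kW

12501.72 kW


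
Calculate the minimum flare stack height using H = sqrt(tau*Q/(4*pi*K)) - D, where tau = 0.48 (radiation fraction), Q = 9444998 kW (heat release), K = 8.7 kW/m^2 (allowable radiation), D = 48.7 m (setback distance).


tau*Q/(4*pi*K) = 0.48 * 9444998 / (4 * pi * 8.7) = 41468.1
sqrt(41468.1) = 203.637
H = 203.637 - 48.7 = 154.9

154.9 m


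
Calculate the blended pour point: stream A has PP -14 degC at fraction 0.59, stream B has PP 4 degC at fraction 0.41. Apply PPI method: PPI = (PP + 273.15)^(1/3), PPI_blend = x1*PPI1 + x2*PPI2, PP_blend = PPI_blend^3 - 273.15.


PPI_1 = (-14 + 273.15)^(1/3) = 6.375541
PPI_2 = (4 + 273.15)^(1/3) = 6.51986
PPI_blend = 0.59 * 6.375541 + 0.41 * 6.51986 = 6.434712
PP_blend = 6.434712^3 - 273.15 = 266.4326 - 273.15 = -6.72

-6.72 degC


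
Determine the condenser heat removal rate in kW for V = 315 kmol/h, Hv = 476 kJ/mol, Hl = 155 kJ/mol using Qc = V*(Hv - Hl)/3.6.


Qc = 315 * (476 - 155) / 3.6 = 315 * 321 / 3.6 = 28090

28090 kW


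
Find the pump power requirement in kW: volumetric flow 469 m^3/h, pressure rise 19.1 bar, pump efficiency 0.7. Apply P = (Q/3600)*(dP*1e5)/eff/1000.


Q = 469 / 3600 = 0.130278 m^3/s
P = 0.130278 * (19.1 * 1e5) / 0.7 / 1000 = 355.5

355.5 kW


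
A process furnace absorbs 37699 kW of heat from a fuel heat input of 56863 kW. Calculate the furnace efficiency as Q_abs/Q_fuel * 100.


Furnace efficiency = Q_absorbed / Q_fuel * 100
= 37699 / 56863 * 100 = 66.30

66.30 %


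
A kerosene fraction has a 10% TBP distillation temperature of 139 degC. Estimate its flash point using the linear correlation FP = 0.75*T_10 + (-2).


FP = 0.75 * 139 + (-2) = 102.25

102.25 degC


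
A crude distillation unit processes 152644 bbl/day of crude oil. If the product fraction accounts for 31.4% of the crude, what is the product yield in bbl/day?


Crude throughput = 152644 bbl/day
Fraction yield = 31.4%
yield = throughput * fraction / 100
yield = 152644 * 31.4 / 100 = 47930.216

47930.216 bbl/day


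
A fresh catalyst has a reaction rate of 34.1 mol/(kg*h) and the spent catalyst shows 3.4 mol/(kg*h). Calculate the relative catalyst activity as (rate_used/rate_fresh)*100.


Activity (%) = (rate_used / rate_fresh) * 100
rate_used = 3.4, rate_fresh = 34.1
= (3.4 / 34.1) * 100
= 0.09971 * 100 = 9.971

9.971 %


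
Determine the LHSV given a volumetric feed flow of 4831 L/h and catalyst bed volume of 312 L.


LHSV = volumetric feed rate / catalyst volume
= 4831 L/h / 312 L
= 15.48 h^-1

15.48 h^-1


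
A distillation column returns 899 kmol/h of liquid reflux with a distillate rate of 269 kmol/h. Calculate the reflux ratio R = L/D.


Reflux ratio definition: R = L / D (liquid returned / distillate withdrawn)
L = 899 kmol/h, D = 269 kmol/h
R = 899 / 269 = 3.342

3.342


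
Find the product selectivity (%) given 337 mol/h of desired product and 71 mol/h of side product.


Selectivity = desired / (desired + undesired) * 100
Total products = 337 + 71 = 408 mol/h
S = 337 / 408 * 100
= 0.8260 * 100
= 82.60 %

82.60 %


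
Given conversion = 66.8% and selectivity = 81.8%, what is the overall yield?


Overall yield = conversion (%) * selectivity (%) / 100
Conversion = 66.8%, Selectivity = 81.8%
Y = 66.8 * 81.8 / 100
= 54.6424 %

54.6424 %


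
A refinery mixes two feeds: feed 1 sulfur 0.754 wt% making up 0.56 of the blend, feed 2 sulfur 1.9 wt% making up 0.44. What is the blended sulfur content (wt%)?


Linear sulfur blending: S_blend = x1*S1 + x2*S2
Contribution 1: 0.56 * 0.754 = 0.42224 wt%
Contribution 2: 0.44 * 1.9 = 0.836 wt%
S_blend = 0.42224 + 0.836 = 1.25824

1.25824 wt%


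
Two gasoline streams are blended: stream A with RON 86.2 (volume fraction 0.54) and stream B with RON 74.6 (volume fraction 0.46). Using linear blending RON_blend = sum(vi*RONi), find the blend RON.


Linear blending: RON_blend = sum(vi * RONi)
Contribution 1: 0.54 * 86.2 = 46.548
Contribution 2: 0.46 * 74.6 = 34.316
RON_blend = 46.548 + 34.316 = 80.864

80.864


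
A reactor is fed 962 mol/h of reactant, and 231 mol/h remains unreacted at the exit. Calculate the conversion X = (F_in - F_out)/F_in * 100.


X = (F_in - F_out) / F_in * 100
Moles reacted = 962 - 231 = 731
X = 731 / 962 * 100
= 0.7599 * 100
= 75.99 %

75.99 %


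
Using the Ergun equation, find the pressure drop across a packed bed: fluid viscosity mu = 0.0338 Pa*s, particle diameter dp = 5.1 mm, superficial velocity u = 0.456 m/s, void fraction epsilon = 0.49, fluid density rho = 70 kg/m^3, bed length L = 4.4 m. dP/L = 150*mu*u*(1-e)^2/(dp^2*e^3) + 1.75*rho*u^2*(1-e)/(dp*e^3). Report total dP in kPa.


dp = 5.1 mm = 0.0051 m
Viscous term = 150*0.0338*0.456*(1-0.49)^2 / (0.0051^2*0.49^3) = 196510
Inertial term = 1.75*70*0.456^2*(1-0.49) / (0.0051*0.49^3) = 21651
dP/L = 196510 + 21651 = 218161 Pa/m
dP = 218161 * 4.4 / 1000 = 959.9 kPa

959.9 kPa


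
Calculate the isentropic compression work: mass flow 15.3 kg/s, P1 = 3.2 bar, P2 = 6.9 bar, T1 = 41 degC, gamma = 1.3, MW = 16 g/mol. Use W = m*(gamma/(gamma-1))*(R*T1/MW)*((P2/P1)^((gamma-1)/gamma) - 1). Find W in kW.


Isentropic work: W = m*(gamma/(gamma-1))*(R*T1/MW)*((P2/P1)^((gamma-1)/gamma) - 1)
T1 = 41 + 273.15 = 314.15 K
Pressure ratio = 6.9 / 3.2 = 2.15625
Exponent = (1.3 - 1)/1.3 = 0.230769
(P2/P1)^exp - 1 = 2.15625^0.230769 - 1 = 0.194008
W = 15.3 * 1.3 / 0.3 * 8.314 * 314.15 / 16 * 0.194008 = 2100

2100 kW


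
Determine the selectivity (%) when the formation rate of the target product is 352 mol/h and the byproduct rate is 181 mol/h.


Selectivity = desired / (desired + undesired) * 100
Total products = 352 + 181 = 533 mol/h
S = 352 / 533 * 100
= 0.6604 * 100
= 66.04 %

66.04 %


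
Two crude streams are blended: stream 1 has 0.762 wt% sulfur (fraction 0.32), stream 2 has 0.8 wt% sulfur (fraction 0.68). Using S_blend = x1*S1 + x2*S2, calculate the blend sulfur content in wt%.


Linear sulfur blending: S_blend = x1*S1 + x2*S2
Contribution 1: 0.32 * 0.762 = 0.24384 wt%
Contribution 2: 0.68 * 0.8 = 0.544 wt%
S_blend = 0.24384 + 0.544 = 0.78784

0.78784 wt%


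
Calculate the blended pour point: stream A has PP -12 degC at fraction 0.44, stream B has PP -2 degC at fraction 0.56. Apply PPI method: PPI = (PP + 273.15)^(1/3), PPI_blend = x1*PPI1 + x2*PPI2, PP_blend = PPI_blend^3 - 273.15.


PPI_1 = (-12 + 273.15)^(1/3) = 6.391901
PPI_2 = (-2 + 273.15)^(1/3) = 6.472467
PPI_blend = 0.44 * 6.391901 + 0.56 * 6.472467 = 6.437018
PP_blend = 6.437018^3 - 273.15 = 266.7191 - 273.15 = -6.43

-6.43 degC


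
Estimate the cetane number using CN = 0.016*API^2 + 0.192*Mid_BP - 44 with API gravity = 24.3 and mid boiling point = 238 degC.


CN = 0.016 * 24.3^2 + 0.192 * 238 - 44
CN = 9.44784 + 45.696 - 44 = 11.14384

11.14384


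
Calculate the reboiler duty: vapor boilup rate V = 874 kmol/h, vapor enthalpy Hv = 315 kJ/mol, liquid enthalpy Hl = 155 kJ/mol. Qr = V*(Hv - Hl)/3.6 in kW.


Qr = 874 * (315 - 155) / 3.6 = 874 * 160 / 3.6 = 38840

38840 kW


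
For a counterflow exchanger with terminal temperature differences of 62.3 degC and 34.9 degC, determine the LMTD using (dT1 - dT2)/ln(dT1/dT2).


LMTD = (dT1 - dT2) / ln(dT1/dT2)
= (62.3 - 34.9) / ln(62.3 / 34.9) = 27.4 / 0.579475 = 47.28

47.28 degC


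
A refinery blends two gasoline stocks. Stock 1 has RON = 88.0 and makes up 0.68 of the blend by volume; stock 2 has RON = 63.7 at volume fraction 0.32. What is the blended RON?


Linear blending: RON_blend = sum(vi * RONi)
Contribution 1: 0.68 * 88.0 = 59.84
Contribution 2: 0.32 * 63.7 = 20.384
RON_blend = 59.84 + 20.384 = 80.224

80.224


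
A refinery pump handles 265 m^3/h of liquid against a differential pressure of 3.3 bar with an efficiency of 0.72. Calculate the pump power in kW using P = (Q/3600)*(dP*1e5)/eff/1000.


Q = 265 / 3600 = 0.0736111 m^3/s
P = 0.0736111 * (3.3 * 1e5) / 0.72 / 1000 = 33.74

33.74 kW


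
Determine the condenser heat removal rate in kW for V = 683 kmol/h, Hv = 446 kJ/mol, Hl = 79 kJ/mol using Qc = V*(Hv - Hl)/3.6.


Qc = 683 * (446 - 79) / 3.6 = 683 * 367 / 3.6 = 69630

69630 kW


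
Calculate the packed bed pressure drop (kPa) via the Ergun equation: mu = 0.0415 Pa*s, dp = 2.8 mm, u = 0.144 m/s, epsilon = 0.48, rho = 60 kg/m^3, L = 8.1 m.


dp = 2.8 mm = 0.0028 m
Viscous term = 150*0.0415*0.144*(1-0.48)^2 / (0.0028^2*0.48^3) = 279556
Inertial term = 1.75*60*0.144^2*(1-0.48) / (0.0028*0.48^3) = 3656.25
dP/L = 279556 + 3656.25 = 283212 Pa/m
dP = 283212 * 8.1 / 1000 = 2294 kPa

2294 kPa


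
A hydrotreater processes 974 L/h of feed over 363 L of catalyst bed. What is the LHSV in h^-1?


LHSV = volumetric feed rate / catalyst volume
= 974 L/h / 363 L
= 2.683 h^-1

2.683 h^-1


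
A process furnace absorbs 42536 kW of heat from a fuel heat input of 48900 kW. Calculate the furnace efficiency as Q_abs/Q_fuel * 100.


Furnace efficiency = Q_absorbed / Q_fuel * 100
= 42536 / 48900 * 100 = 86.99

86.99 %


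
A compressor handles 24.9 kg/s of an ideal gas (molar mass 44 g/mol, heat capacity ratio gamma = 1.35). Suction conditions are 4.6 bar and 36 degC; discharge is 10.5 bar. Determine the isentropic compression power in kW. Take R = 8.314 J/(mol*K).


Isentropic work: W = m*(gamma/(gamma-1))*(R*T1/MW)*((P2/P1)^((gamma-1)/gamma) - 1)
T1 = 36 + 273.15 = 309.15 K
Pressure ratio = 10.5 / 4.6 = 2.28261
Exponent = (1.35 - 1)/1.35 = 0.259259
(P2/P1)^exp - 1 = 2.28261^0.259259 - 1 = 0.238587
W = 24.9 * 1.35 / 0.35 * 8.314 * 309.15 / 44 * 0.238587 = 1339

1339 kW


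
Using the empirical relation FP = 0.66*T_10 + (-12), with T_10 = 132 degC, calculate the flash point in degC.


FP = 0.66 * 132 + (-12) = 75.12

75.12 degC


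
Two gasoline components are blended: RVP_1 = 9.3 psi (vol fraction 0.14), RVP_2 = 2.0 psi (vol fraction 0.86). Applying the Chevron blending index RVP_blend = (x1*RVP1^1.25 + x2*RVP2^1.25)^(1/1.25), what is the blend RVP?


Chevron index: RVP_blend = (sum xi*RVPi^1.25)^(1/1.25)
RVP^1.25 terms: 0.14 * 9.3^1.25 + 0.86 * 2.0^1.25 = 4.31913
RVP_blend = 4.31913^(1/1.25) = 3.223

3.223 psi


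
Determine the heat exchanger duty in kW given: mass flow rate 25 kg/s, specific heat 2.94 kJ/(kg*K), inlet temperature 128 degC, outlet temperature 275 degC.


Q = m_dot * cp * delta_T
delta_T = 275 - 128 = 147 K
Q = 25 * 2.94 * 147
= 73.5 * 147
= 10804.5 kW

10804.5 kW


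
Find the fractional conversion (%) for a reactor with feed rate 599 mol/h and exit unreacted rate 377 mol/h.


X = (F_in - F_out) / F_in * 100
Moles reacted = 599 - 377 = 222
X = 222 / 599 * 100
= 0.3706 * 100
= 37.06 %

37.06 %


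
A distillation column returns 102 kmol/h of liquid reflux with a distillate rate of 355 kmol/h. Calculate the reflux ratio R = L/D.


Reflux ratio definition: R = L / D (liquid returned / distillate withdrawn)
L = 102 kmol/h, D = 355 kmol/h
R = 102 / 355 = 0.2873

0.2873


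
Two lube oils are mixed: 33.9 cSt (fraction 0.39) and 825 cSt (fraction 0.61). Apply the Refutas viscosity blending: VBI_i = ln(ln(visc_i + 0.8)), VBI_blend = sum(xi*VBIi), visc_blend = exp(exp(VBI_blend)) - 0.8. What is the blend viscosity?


Refutas method: VBN_i = 14.534*ln(ln(visc_i + 0.8)) + 10.975, blended linearly by mass fraction; since VBN is linear in VBI_i = ln(ln(visc_i + 0.8)) and the fractions sum to 1, blend VBI directly: visc = exp(exp(VBI_blend)) - 0.8
VBI_1 = ln(ln(33.9 + 0.8)) = 1.26603
VBI_2 = ln(ln(825 + 0.8)) = 1.90455
VBI_blend = 0.39 * 1.26603 + 0.61 * 1.90455 = 1.65553
visc_blend = exp(exp(1.65553)) - 0.8 = 187.1

187.1 cSt


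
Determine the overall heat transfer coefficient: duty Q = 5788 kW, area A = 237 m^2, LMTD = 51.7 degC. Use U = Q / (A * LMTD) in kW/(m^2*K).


From Q = U*A*LMTD, U = Q / (A * LMTD)
U = 5788 / (237 * 51.7) = 5788 / 12252.9 = 0.4724

0.4724 kW/(m^2*K)


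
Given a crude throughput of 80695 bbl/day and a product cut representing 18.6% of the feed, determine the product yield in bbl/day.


Crude throughput = 80695 bbl/day
Fraction yield = 18.6%
yield = throughput * fraction / 100
yield = 80695 * 18.6 / 100 = 15009.27

15009.27 bbl/day


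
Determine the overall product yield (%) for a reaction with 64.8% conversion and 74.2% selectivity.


Overall yield = conversion (%) * selectivity (%) / 100
Conversion = 64.8%, Selectivity = 74.2%
Y = 64.8 * 74.2 / 100
= 48.0816 %

48.0816 %


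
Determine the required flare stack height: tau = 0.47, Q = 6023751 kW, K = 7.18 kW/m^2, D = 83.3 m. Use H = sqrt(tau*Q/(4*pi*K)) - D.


tau*Q/(4*pi*K) = 0.47 * 6023751 / (4 * pi * 7.18) = 31378.4
sqrt(31378.4) = 177.139
H = 177.139 - 83.3 = 93.84

93.84 m


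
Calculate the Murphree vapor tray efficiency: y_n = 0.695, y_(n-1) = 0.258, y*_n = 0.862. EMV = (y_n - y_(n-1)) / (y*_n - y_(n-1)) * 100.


Murphree vapor efficiency: EMV = (y_n - y_(n-1)) / (y*_n - y_(n-1)) * 100
EMV = (0.695 - 0.258) / (0.862 - 0.258) * 100 = 0.437 / 0.604 * 100 = 72.35

72.35 %


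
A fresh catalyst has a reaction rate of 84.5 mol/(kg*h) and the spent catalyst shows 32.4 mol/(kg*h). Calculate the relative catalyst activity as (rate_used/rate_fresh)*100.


Activity (%) = (rate_used / rate_fresh) * 100
rate_used = 32.4, rate_fresh = 84.5
= (32.4 / 84.5) * 100
= 0.3834 * 100 = 38.34

38.34 %


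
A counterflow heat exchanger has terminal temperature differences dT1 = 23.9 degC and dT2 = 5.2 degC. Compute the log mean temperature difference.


LMTD = (dT1 - dT2) / ln(dT1/dT2)
= (23.9 - 5.2) / ln(23.9 / 5.2) = 18.7 / 1.52522 = 12.26

12.26 degC


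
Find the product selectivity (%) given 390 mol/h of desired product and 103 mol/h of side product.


Selectivity = desired / (desired + undesired) * 100
Total products = 390 + 103 = 493 mol/h
S = 390 / 493 * 100
= 0.7911 * 100
= 79.11 %

79.11 %


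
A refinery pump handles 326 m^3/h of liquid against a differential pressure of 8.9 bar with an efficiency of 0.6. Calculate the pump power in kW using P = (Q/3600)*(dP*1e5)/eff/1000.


Q = 326 / 3600 = 0.0905556 m^3/s
P = 0.0905556 * (8.9 * 1e5) / 0.6 / 1000 = 134.3

134.3 kW


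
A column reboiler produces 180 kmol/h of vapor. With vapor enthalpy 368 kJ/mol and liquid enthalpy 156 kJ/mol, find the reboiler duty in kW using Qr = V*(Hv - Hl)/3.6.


Qr = 180 * (368 - 156) / 3.6 = 180 * 212 / 3.6 = 10600

10600 kW


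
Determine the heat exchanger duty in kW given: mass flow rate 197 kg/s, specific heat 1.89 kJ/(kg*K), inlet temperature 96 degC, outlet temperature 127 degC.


Q = m_dot * cp * delta_T
delta_T = 127 - 96 = 31 K
Q = 197 * 1.89 * 31
= 372.33 * 31
= 11542.23 kW

11542.23 kW


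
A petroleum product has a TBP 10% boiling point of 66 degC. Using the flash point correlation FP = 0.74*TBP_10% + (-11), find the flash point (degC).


FP = 0.74 * 66 + (-11) = 37.84

37.84 degC


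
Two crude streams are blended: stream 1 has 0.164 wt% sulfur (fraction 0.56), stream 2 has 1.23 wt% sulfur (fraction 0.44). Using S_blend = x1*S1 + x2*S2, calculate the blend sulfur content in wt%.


Linear sulfur blending: S_blend = x1*S1 + x2*S2
Contribution 1: 0.56 * 0.164 = 0.09184 wt%
Contribution 2: 0.44 * 1.23 = 0.5412 wt%
S_blend = 0.09184 + 0.5412 = 0.63304

0.63304 wt%


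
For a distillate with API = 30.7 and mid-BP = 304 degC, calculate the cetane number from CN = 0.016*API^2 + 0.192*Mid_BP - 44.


CN = 0.016 * 30.7^2 + 0.192 * 304 - 44
CN = 15.07984 + 58.368 - 44 = 29.44784

29.44784


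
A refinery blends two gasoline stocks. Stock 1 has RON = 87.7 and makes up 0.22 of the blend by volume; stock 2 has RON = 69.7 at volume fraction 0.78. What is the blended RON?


Linear blending: RON_blend = sum(vi * RONi)
Contribution 1: 0.22 * 87.7 = 19.294
Contribution 2: 0.78 * 69.7 = 54.366
RON_blend = 19.294 + 54.366 = 73.66

73.66


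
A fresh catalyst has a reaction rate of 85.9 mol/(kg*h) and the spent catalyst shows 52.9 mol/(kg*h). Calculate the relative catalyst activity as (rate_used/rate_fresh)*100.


Activity (%) = (rate_used / rate_fresh) * 100
rate_used = 52.9, rate_fresh = 85.9
= (52.9 / 85.9) * 100
= 0.6158 * 100 = 61.58

61.58 %


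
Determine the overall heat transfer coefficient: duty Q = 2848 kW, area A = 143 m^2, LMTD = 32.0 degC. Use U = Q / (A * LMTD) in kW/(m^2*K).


From Q = U*A*LMTD, U = Q / (A * LMTD)
U = 2848 / (143 * 32.0) = 2848 / 4576 = 0.6224

0.6224 kW/(m^2*K)


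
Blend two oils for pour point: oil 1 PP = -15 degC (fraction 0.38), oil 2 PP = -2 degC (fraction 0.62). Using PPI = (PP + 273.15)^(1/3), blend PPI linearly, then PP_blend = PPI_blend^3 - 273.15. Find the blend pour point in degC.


PPI_1 = (-15 + 273.15)^(1/3) = 6.36733
PPI_2 = (-2 + 273.15)^(1/3) = 6.472467
PPI_blend = 0.38 * 6.36733 + 0.62 * 6.472467 = 6.432515
PP_blend = 6.432515^3 - 273.15 = 266.1598 - 273.15 = -6.99

-6.99 degC


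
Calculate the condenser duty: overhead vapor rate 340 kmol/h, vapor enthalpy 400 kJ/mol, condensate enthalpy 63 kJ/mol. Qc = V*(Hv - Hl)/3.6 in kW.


Qc = 340 * (400 - 63) / 3.6 = 340 * 337 / 3.6 = 31830

31830 kW


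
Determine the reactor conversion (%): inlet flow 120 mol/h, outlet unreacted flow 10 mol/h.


X = (F_in - F_out) / F_in * 100
Moles reacted = 120 - 10 = 110
X = 110 / 120 * 100
= 0.9167 * 100
= 91.67 %

91.67 %


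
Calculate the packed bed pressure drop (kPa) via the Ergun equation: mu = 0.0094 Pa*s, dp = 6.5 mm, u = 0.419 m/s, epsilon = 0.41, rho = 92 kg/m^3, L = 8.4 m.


dp = 6.5 mm = 0.0065 m
Viscous term = 150*0.0094*0.419*(1-0.41)^2 / (0.0065^2*0.41^3) = 70625.1
Inertial term = 1.75*92*0.419^2*(1-0.41) / (0.0065*0.41^3) = 37225.5
dP/L = 70625.1 + 37225.5 = 107851 Pa/m
dP = 107851 * 8.4 / 1000 = 905.9 kPa

905.9 kPa


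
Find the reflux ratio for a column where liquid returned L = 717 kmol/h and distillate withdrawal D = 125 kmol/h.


Reflux ratio definition: R = L / D (liquid returned / distillate withdrawn)
L = 717 kmol/h, D = 125 kmol/h
R = 717 / 125 = 5.736

5.736


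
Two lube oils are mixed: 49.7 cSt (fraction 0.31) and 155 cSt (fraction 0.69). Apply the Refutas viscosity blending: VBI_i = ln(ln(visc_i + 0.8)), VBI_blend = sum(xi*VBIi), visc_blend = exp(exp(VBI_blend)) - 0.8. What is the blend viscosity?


Refutas method: VBN_i = 14.534*ln(ln(visc_i + 0.8)) + 10.975, blended linearly by mass fraction; since VBN is linear in VBI_i = ln(ln(visc_i + 0.8)) and the fractions sum to 1, blend VBI directly: visc = exp(exp(VBI_blend)) - 0.8
VBI_1 = ln(ln(49.7 + 0.8)) = 1.36659
VBI_2 = ln(ln(155 + 0.8)) = 1.61911
VBI_blend = 0.31 * 1.36659 + 0.69 * 1.61911 = 1.54083
visc_blend = exp(exp(1.54083)) - 0.8 = 105.7

105.7 cSt


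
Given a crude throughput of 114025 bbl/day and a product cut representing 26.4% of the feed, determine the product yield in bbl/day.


Crude throughput = 114025 bbl/day
Fraction yield = 26.4%
yield = throughput * fraction / 100
yield = 114025 * 26.4 / 100 = 30102.6

30102.6 bbl/day


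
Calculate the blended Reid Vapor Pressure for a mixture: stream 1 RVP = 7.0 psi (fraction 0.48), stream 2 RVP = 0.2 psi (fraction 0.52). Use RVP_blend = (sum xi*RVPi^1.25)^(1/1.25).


Chevron index: RVP_blend = (sum xi*RVPi^1.25)^(1/1.25)
RVP^1.25 terms: 0.48 * 7.0^1.25 + 0.52 * 0.2^1.25 = 5.53485
RVP_blend = 5.53485^(1/1.25) = 3.931

3.931 psi


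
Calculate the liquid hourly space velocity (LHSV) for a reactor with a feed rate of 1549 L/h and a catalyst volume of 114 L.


LHSV = volumetric feed rate / catalyst volume
= 1549 L/h / 114 L
= 13.59 h^-1

13.59 h^-1


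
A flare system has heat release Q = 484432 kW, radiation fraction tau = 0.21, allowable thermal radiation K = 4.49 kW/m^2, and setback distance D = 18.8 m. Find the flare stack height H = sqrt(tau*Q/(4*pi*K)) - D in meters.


tau*Q/(4*pi*K) = 0.21 * 484432 / (4 * pi * 4.49) = 1803
sqrt(1803) = 42.4617
H = 42.4617 - 18.8 = 23.66

23.66 m


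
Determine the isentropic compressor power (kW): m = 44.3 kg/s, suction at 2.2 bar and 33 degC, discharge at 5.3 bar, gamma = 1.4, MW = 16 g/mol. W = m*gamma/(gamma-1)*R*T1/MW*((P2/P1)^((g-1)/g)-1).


Isentropic work: W = m*(gamma/(gamma-1))*(R*T1/MW)*((P2/P1)^((gamma-1)/gamma) - 1)
T1 = 33 + 273.15 = 306.15 K
Pressure ratio = 5.3 / 2.2 = 2.40909
Exponent = (1.4 - 1)/1.4 = 0.285714
(P2/P1)^exp - 1 = 2.40909^0.285714 - 1 = 0.285585
W = 44.3 * 1.4 / 0.4 * 8.314 * 306.15 / 16 * 0.285585 = 7044

7044 kW


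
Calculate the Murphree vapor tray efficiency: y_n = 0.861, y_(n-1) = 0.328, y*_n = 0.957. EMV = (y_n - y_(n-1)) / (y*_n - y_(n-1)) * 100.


Murphree vapor efficiency: EMV = (y_n - y_(n-1)) / (y*_n - y_(n-1)) * 100
EMV = (0.861 - 0.328) / (0.957 - 0.328) * 100 = 0.533 / 0.629 * 100 = 84.74

84.74 %


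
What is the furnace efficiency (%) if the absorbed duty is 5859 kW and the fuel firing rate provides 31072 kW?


Furnace efficiency = Q_absorbed / Q_fuel * 100
= 5859 / 31072 * 100 = 18.86

18.86 %


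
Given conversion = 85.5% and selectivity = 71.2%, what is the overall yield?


Overall yield = conversion (%) * selectivity (%) / 100
Conversion = 85.5%, Selectivity = 71.2%
Y = 85.5 * 71.2 / 100
= 60.876 %

60.876 %


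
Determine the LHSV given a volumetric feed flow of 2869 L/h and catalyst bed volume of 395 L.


LHSV = volumetric feed rate / catalyst volume
= 2869 L/h / 395 L
= 7.263 h^-1

7.263 h^-1


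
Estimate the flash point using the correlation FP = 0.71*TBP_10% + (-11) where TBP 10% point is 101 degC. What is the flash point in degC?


FP = 0.71 * 101 + (-11) = 60.71

60.71 degC


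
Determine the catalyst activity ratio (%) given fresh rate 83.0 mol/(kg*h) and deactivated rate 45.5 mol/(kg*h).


Activity (%) = (rate_used / rate_fresh) * 100
rate_used = 45.5, rate_fresh = 83.0
= (45.5 / 83.0) * 100
= 0.5482 * 100 = 54.82

54.82 %


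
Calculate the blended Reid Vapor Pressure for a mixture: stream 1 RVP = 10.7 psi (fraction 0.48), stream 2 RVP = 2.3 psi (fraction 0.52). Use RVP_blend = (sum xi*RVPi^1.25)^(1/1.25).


Chevron index: RVP_blend = (sum xi*RVPi^1.25)^(1/1.25)
RVP^1.25 terms: 0.48 * 10.7^1.25 + 0.52 * 2.3^1.25 = 10.7619
RVP_blend = 10.7619^(1/1.25) = 6.691

6.691 psi


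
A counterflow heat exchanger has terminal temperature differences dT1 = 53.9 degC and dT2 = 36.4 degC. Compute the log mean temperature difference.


LMTD = (dT1 - dT2) / ln(dT1/dT2)
= (53.9 - 36.4) / ln(53.9 / 36.4) = 17.5 / 0.392562 = 44.58

44.58 degC


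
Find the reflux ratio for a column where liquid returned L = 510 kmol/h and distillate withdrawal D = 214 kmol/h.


Reflux ratio definition: R = L / D (liquid returned / distillate withdrawn)
L = 510 kmol/h, D = 214 kmol/h
R = 510 / 214 = 2.383

2.383


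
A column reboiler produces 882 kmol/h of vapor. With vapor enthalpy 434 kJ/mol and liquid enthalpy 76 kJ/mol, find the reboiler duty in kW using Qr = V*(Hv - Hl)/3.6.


Qr = 882 * (434 - 76) / 3.6 = 882 * 358 / 3.6 = 87710

87710 kW


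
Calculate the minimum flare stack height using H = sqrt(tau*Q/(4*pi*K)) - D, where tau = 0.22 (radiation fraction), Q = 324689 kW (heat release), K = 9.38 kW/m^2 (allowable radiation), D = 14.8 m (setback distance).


tau*Q/(4*pi*K) = 0.22 * 324689 / (4 * pi * 9.38) = 606.007
sqrt(606.007) = 24.6172
H = 24.6172 - 14.8 = 9.817

9.817 m
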